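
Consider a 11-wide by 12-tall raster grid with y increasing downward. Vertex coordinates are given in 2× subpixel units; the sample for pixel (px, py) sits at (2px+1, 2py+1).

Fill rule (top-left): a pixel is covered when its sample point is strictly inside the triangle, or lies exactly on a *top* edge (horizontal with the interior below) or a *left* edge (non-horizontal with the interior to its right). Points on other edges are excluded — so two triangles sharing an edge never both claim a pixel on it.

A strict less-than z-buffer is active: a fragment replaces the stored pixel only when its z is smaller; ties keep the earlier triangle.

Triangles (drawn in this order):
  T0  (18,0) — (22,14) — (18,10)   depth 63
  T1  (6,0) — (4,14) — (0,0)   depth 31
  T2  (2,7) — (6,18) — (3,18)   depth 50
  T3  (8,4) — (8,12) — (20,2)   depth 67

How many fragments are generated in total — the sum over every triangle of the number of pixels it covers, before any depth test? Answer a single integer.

T0:
  2·area = 40
  edge (18, 0)→(22, 14): d=(4,14) right/bottom  bias=-1
  edge (22, 14)→(18, 10): d=(-4,-4) top-left  bias=+0
  edge (18, 10)→(18, 0): d=(0,-10) top-left  bias=+0
    (4,0)@(9, 1): e=[130,0,-90] → .  [on edge]
    (5,1)@(11, 3): e=[110,0,-70] → .  [on edge]
    (6,2)@(13, 5): e=[90,0,-50] → .  [on edge]
    (9,2)@(19, 5): e=[6,24,10] → X
    (10,2)@(21, 5): e=[-22,32,30] → .
    (7,3)@(15, 7): e=[70,0,-30] → .  [on edge]
    (9,3)@(19, 7): e=[14,16,10] → X
    (10,3)@(21, 7): e=[-14,24,30] → .
    (8,4)@(17, 9): e=[50,0,-10] → .  [on edge]
    (9,4)@(19, 9): e=[22,8,10] → X
    (10,4)@(21, 9): e=[-6,16,30] → .
    (9,5)@(19, 11): e=[30,0,10] → X  [on edge]
    (10,6)@(21, 13): e=[10,0,30] → X  [on edge]
  covered (6 px):
    . . . . . . . . . . .
    . . . . . . . . . . .
    . . . . . . . . . X .
    . . . . . . . . . X .
    . . . . . . . . . X .
    . . . . . . . . . X X
    . . . . . . . . . . X
    . . . . . . . . . . .
    . . . . . . . . . . .
    . . . . . . . . . . .
    . . . . . . . . . . .
    . . . . . . . . . . .
T1:
  2·area = 84
  edge (6, 0)→(4, 14): d=(-2,14) right/bottom  bias=-1
  edge (4, 14)→(0, 0): d=(-4,-14) top-left  bias=+0
  edge (0, 0)→(6, 0): d=(6,0) top-left  bias=+0
    (0,0)@(1, 1): e=[68,10,6] → X
    (1,0)@(3, 1): e=[40,38,6] → X
    (2,0)@(5, 1): e=[12,66,6] → X
    (3,0)@(7, 1): e=[-16,94,6] → .
    (0,1)@(1, 3): e=[64,2,18] → X
    (3,1)@(7, 3): e=[-20,86,18] → .
    (0,2)@(1, 5): e=[60,-6,30] → .
    (1,2)@(3, 5): e=[32,22,30] → X
    (3,2)@(7, 5): e=[-24,78,30] → .
    (1,3)@(3, 7): e=[28,14,42] → X
    (2,3)@(5, 7): e=[0,42,42] → .  [on edge]
    (1,4)@(3, 9): e=[24,6,54] → X
    (1,10)@(3, 21): e=[0,-42,126] → .  [on edge]
  covered (10 px):
    X X X . . . . . . . .
    X X X . . . . . . . .
    . X X . . . . . . . .
    . X . . . . . . . . .
    . X . . . . . . . . .
    . . . . . . . . . . .
    . . . . . . . . . . .
    . . . . . . . . . . .
    . . . . . . . . . . .
    . . . . . . . . . . .
    . . . . . . . . . . .
    . . . . . . . . . . .
T2:
  2·area = 33
  edge (2, 7)→(6, 18): d=(4,11) right/bottom  bias=-1
  edge (6, 18)→(3, 18): d=(-3,0) right/bottom  bias=-1
  edge (3, 18)→(2, 7): d=(-1,-11) top-left  bias=+0
    (1,5)@(3, 11): e=[5,21,7] → X
    (2,5)@(5, 11): e=[-17,21,29] → .
    (1,6)@(3, 13): e=[13,15,5] → X
    (2,6)@(5, 13): e=[-9,15,27] → .
    (1,7)@(3, 15): e=[21,9,3] → X
    (2,7)@(5, 15): e=[-1,9,25] → .
    (1,8)@(3, 17): e=[29,3,1] → X
    (2,8)@(5, 17): e=[7,3,23] → X
    (3,8)@(7, 17): e=[-15,3,45] → .
    (1,9)@(3, 19): e=[37,-3,-1] → .
    (2,9)@(5, 19): e=[15,-3,21] → .
  covered (5 px):
    . . . . . . . . . . .
    . . . . . . . . . . .
    . . . . . . . . . . .
    . . . . . . . . . . .
    . . . . . . . . . . .
    . X . . . . . . . . .
    . X . . . . . . . . .
    . X . . . . . . . . .
    . X X . . . . . . . .
    . . . . . . . . . . .
    . . . . . . . . . . .
    . . . . . . . . . . .
T3:
  2·area = 96  (B↔C swapped to make it positive)
  edge (8, 4)→(20, 2): d=(12,-2) top-left  bias=+0
  edge (20, 2)→(8, 12): d=(-12,10) right/bottom  bias=-1
  edge (8, 12)→(8, 4): d=(0,-8) top-left  bias=+0
    (7,1)@(15, 3): e=[2,38,56] → X
    (8,1)@(17, 3): e=[6,18,72] → X
    (9,1)@(19, 3): e=[10,-2,88] → .
    (4,2)@(9, 5): e=[14,74,8] → X
    (5,2)@(11, 5): e=[18,54,24] → X
    (6,2)@(13, 5): e=[22,34,40] → X
    (8,2)@(17, 5): e=[30,-6,72] → .
    (4,3)@(9, 7): e=[38,50,8] → X
    (7,3)@(15, 7): e=[50,-10,56] → .
    (4,4)@(9, 9): e=[62,26,8] → X
    (6,4)@(13, 9): e=[70,-14,40] → .
    (4,5)@(9, 11): e=[86,2,8] → X
  covered (12 px):
    . . . . . . . . . . .
    . . . . . . . X X . .
    . . . . X X X X . . .
    . . . . X X X . . . .
    . . . . X X . . . . .
    . . . . X . . . . . .
    . . . . . . . . . . .
    . . . . . . . . . . .
    . . . . . . . . . . .
    . . . . . . . . . . .
    . . . . . . . . . . .
    . . . . . . . . . . .

Result: 33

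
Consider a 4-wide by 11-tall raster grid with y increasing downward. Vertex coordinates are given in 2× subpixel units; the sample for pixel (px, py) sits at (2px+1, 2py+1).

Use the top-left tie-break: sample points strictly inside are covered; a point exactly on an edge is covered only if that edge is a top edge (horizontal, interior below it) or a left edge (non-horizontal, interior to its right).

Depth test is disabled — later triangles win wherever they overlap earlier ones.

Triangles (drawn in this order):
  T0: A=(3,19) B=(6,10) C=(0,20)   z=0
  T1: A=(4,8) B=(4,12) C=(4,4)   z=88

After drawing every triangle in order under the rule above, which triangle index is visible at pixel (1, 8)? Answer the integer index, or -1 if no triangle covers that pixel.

T0:
  2·area = 24  (B↔C swapped to make it positive)
  edge (3, 19)→(0, 20): d=(-3,1) right/bottom  bias=-1
  edge (0, 20)→(6, 10): d=(6,-10) top-left  bias=+0
  edge (6, 10)→(3, 19): d=(-3,9) right/bottom  bias=-1
    (3,3)@(7, 7): e=[32,-8,0] → ·  [on edge]
    (2,6)@(5, 13): e=[16,8,0] → ·  [on edge]
    (1,7)@(3, 15): e=[12,0,12] → #  [on edge]
    (2,7)@(5, 15): e=[10,20,-6] → ·
    (1,8)@(3, 17): e=[6,12,6] → #
    (2,8)@(5, 17): e=[4,32,-12] → ·
    (0,9)@(1, 19): e=[2,4,18] → #
    (1,9)@(3, 19): e=[0,24,0] → ·  [on edge]
    (0,10)@(1, 21): e=[-4,16,12] → ·
  covered (3 px):
    · · · ·
    · · · ·
    · · · ·
    · · · ·
    · · · ·
    · · · ·
    · · · ·
    · # · ·
    · # · ·
    # · · ·
    · · · ·
T1:
  degenerate (2·area = 0) — covers nothing

Z-buffer (winner per pixel, '.' = empty):
  . . . .
  . . . .
  . . . .
  . . . .
  . . . .
  . . . .
  . . . .
  . 0 . .
  . 0 . .
  0 . . .
  . . . .

Answer: 0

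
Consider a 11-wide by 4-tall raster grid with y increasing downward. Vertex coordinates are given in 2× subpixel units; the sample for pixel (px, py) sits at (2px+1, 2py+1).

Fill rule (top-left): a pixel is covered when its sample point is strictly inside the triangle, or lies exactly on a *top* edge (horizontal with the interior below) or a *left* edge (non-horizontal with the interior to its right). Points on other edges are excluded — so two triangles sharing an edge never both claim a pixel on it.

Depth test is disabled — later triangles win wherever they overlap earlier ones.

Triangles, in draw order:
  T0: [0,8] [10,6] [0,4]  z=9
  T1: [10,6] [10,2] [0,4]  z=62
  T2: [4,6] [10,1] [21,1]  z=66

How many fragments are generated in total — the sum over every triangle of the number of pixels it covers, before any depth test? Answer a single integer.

T0:
  2·area = 40  (B↔C swapped to make it positive)
  edge (0, 8)→(0, 4): d=(0,-4) top-left  bias=+0
  edge (0, 4)→(10, 6): d=(10,2) right/bottom  bias=-1
  edge (10, 6)→(0, 8): d=(-10,2) right/bottom  bias=-1
    (0,2)@(1, 5): e=[4,8,28] → #
    (1,2)@(3, 5): e=[12,4,24] → #
    (2,2)@(5, 5): e=[20,0,20] → ·  [on edge]
    (7,2)@(15, 5): e=[60,-20,0] → ·  [on edge]
    (0,3)@(1, 7): e=[4,28,8] → #
    (2,3)@(5, 7): e=[20,20,0] → ·  [on edge]
    (7,3)@(15, 7): e=[60,0,-20] → ·  [on edge]
  covered (4 px):
    · · · · · · · · · · ·
    · · · · · · · · · · ·
    # # · · · · · · · · ·
    # # · · · · · · · · ·
T1:
  2·area = 40  (B↔C swapped to make it positive)
  edge (10, 6)→(0, 4): d=(-10,-2) top-left  bias=+0
  edge (0, 4)→(10, 2): d=(10,-2) top-left  bias=+0
  edge (10, 2)→(10, 6): d=(0,4) right/bottom  bias=-1
    (7,0)@(15, 1): e=[60,0,-20] → ·  [on edge]
    (2,1)@(5, 3): e=[20,0,20] → #  [on edge]
    (3,1)@(7, 3): e=[24,4,12] → #
    (4,1)@(9, 3): e=[28,8,4] → #
    (5,1)@(11, 3): e=[32,12,-4] → ·
    (2,2)@(5, 5): e=[0,20,20] → #  [on edge]
    (5,2)@(11, 5): e=[12,32,-4] → ·
    (2,3)@(5, 7): e=[-20,40,20] → ·
    (3,3)@(7, 7): e=[-16,44,12] → ·
    (4,3)@(9, 7): e=[-12,48,4] → ·
    (7,3)@(15, 7): e=[0,60,-20] → ·  [on edge]
  covered (6 px):
    · · · · · · · · · · ·
    · · # # # · · · · · ·
    · · # # # · · · · · ·
    · · · · · · · · · · ·
T2:
  2·area = 55
  edge (4, 6)→(10, 1): d=(6,-5) top-left  bias=+0
  edge (10, 1)→(21, 1): d=(11,0) top-left  bias=+0
  edge (21, 1)→(4, 6): d=(-17,5) right/bottom  bias=-1
    (0,0)@(1, 1): e=[-45,0,100] → ·  [on edge]
    (1,0)@(3, 1): e=[-35,0,90] → ·  [on edge]
    (2,0)@(5, 1): e=[-25,0,80] → ·  [on edge]
    (3,0)@(7, 1): e=[-15,0,70] → ·  [on edge]
    (4,0)@(9, 1): e=[-5,0,60] → ·  [on edge]
    (5,0)@(11, 1): e=[5,0,50] → #  [on edge]
    (6,0)@(13, 1): e=[15,0,40] → #  [on edge]
    (7,0)@(15, 1): e=[25,0,30] → #  [on edge]
    (8,0)@(17, 1): e=[35,0,20] → #  [on edge]
    (9,0)@(19, 1): e=[45,0,10] → #  [on edge]
    (10,0)@(21, 1): e=[55,0,0] → ·  [on edge]
    (4,1)@(9, 3): e=[7,22,26] → #
  covered (9 px):
    · · · · · # # # # # ·
    · · · · # # # · · · ·
    · · · # · · · · · · ·
    · · · · · · · · · · ·

Final: 19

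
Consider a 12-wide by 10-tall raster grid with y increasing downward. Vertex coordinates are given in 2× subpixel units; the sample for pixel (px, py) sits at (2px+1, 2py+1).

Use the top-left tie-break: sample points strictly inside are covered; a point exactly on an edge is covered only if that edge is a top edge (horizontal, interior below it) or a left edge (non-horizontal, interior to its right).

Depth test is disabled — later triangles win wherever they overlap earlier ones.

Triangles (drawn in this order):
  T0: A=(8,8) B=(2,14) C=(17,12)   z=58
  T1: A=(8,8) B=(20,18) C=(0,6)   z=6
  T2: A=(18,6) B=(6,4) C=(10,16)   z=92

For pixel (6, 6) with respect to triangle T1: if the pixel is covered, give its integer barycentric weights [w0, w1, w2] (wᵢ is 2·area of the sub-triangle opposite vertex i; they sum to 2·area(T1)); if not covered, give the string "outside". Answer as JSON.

T0:
  2·area = 78  (B↔C swapped to make it positive)
  edge (8, 8)→(17, 12): d=(9,4) right/bottom  bias=-1
  edge (17, 12)→(2, 14): d=(-15,2) right/bottom  bias=-1
  edge (2, 14)→(8, 8): d=(6,-6) top-left  bias=+0
    (7,0)@(15, 1): e=[-91,169,0] → ·  [on edge]
    (6,1)@(13, 3): e=[-65,143,0] → ·  [on edge]
    (5,2)@(11, 5): e=[-39,117,0] → ·  [on edge]
    (4,3)@(9, 7): e=[-13,91,0] → ·  [on edge]
    (3,4)@(7, 9): e=[13,65,0] → #  [on edge]
    (4,4)@(9, 9): e=[5,61,12] → #
    (5,4)@(11, 9): e=[-3,57,24] → ·
    (2,5)@(5, 11): e=[39,39,0] → #  [on edge]
    (5,5)@(11, 11): e=[15,27,36] → #
    (6,5)@(13, 11): e=[7,23,48] → #
    (7,5)@(15, 11): e=[-1,19,60] → ·
    (1,6)@(3, 13): e=[65,13,0] → #  [on edge]
    (0,7)@(1, 15): e=[91,-13,0] → ·  [on edge]
  covered (11 px):
    · · · · · · · · · · · ·
    · · · · · · · · · · · ·
    · · · · · · · · · · · ·
    · · · · · · · · · · · ·
    · · · # # · · · · · · ·
    · · # # # # # · · · · ·
    · # # # # · · · · · · ·
    · · · · · · · · · · · ·
    · · · · · · · · · · · ·
    · · · · · · · · · · · ·
T1:
  2·area = 56
  edge (8, 8)→(20, 18): d=(12,10) right/bottom  bias=-1
  edge (20, 18)→(0, 6): d=(-20,-12) top-left  bias=+0
  edge (0, 6)→(8, 8): d=(8,2) right/bottom  bias=-1
    (1,3)@(3, 7): e=[38,16,2] → #
    (2,3)@(5, 7): e=[18,40,-2] → ·
    (1,4)@(3, 9): e=[62,-24,18] → ·
    (2,4)@(5, 9): e=[42,0,14] → #  [on edge]
    (3,4)@(7, 9): e=[22,24,10] → #
    (4,4)@(9, 9): e=[2,48,6] → #
    (5,4)@(11, 9): e=[-18,72,2] → ·
    (2,5)@(5, 11): e=[66,-40,30] → ·
    (3,5)@(7, 11): e=[46,-16,26] → ·
    (4,5)@(9, 11): e=[26,8,22] → #
    (5,5)@(11, 11): e=[6,32,18] → #
    (6,5)@(13, 11): e=[-14,56,14] → ·
    (7,7)@(15, 15): e=[14,0,42] → #  [on edge]
  covered (8 px):
    · · · · · · · · · · · ·
    · · · · · · · · · · · ·
    · · · · · · · · · · · ·
    · # · · · · · · · · · ·
    · · # # # · · · · · · ·
    · · · · # # · · · · · ·
    · · · · · · # · · · · ·
    · · · · · · · # · · · ·
    · · · · · · · · · · · ·
    · · · · · · · · · · · ·
T2:
  2·area = 136  (B↔C swapped to make it positive)
  edge (18, 6)→(10, 16): d=(-8,10) right/bottom  bias=-1
  edge (10, 16)→(6, 4): d=(-4,-12) top-left  bias=+0
  edge (6, 4)→(18, 6): d=(12,2) right/bottom  bias=-1
    (2,0)@(5, 1): e=[170,0,-34] → ·  [on edge]
    (3,2)@(7, 5): e=[118,8,10] → #
    (4,2)@(9, 5): e=[98,32,6] → #
    (5,2)@(11, 5): e=[78,56,2] → #
    (6,2)@(13, 5): e=[58,80,-2] → ·
    (3,3)@(7, 7): e=[102,0,34] → #  [on edge]
    (6,3)@(13, 7): e=[42,72,22] → #
    (7,3)@(15, 7): e=[22,96,18] → #
    (8,3)@(17, 7): e=[2,120,14] → #
    (9,3)@(19, 7): e=[-18,144,10] → ·
    (3,4)@(7, 9): e=[86,-8,58] → ·
    (4,4)@(9, 9): e=[66,16,54] → #
    (4,6)@(9, 13): e=[34,0,102] → #  [on edge]
    (5,9)@(11, 19): e=[-34,0,170] → ·  [on edge]
  covered (18 px):
    · · · · · · · · · · · ·
    · · · · · · · · · · · ·
    · · · # # # · · · · · ·
    · · · # # # # # # · · ·
    · · · · # # # # · · · ·
    · · · · # # # · · · · ·
    · · · · # # · · · · · ·
    · · · · · · · · · · · ·
    · · · · · · · · · · · ·
    · · · · · · · · · · · ·

Result: [16,30,10]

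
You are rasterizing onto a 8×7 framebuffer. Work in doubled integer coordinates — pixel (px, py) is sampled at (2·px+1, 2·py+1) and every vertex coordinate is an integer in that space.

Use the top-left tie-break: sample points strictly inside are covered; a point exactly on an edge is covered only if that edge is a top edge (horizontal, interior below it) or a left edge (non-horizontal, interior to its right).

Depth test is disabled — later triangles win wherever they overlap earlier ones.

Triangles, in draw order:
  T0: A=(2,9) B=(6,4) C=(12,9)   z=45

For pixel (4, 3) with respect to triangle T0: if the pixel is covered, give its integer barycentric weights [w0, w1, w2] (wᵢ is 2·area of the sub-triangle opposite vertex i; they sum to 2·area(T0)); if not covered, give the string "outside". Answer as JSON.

T0:
  2·area = 50
  edge (2, 9)→(6, 4): d=(4,-5) top-left  bias=+0
  edge (6, 4)→(12, 9): d=(6,5) right/bottom  bias=-1
  edge (12, 9)→(2, 9): d=(-10,0) right/bottom  bias=-1
    (3,2)@(7, 5): e=[9,1,40] → X
    (4,2)@(9, 5): e=[19,-9,40] → .
    (2,3)@(5, 7): e=[7,23,20] → X
    (4,3)@(9, 7): e=[27,3,20] → X
    (5,3)@(11, 7): e=[37,-7,20] → .
    (0,4)@(1, 9): e=[-5,55,0] → .  [on edge]
    (1,4)@(3, 9): e=[5,45,0] → .  [on edge]
    (2,4)@(5, 9): e=[15,35,0] → .  [on edge]
    (3,4)@(7, 9): e=[25,25,0] → .  [on edge]
    (4,4)@(9, 9): e=[35,15,0] → .  [on edge]
    (5,4)@(11, 9): e=[45,5,0] → .  [on edge]
    (6,4)@(13, 9): e=[55,-5,0] → .  [on edge]
    (7,4)@(15, 9): e=[65,-15,0] → .  [on edge]
  covered (4 px):
    . . . . . . . .
    . . . . . . . .
    . . . X . . . .
    . . X X X . . .
    . . . . . . . .
    . . . . . . . .
    . . . . . . . .

Result: [3,20,27]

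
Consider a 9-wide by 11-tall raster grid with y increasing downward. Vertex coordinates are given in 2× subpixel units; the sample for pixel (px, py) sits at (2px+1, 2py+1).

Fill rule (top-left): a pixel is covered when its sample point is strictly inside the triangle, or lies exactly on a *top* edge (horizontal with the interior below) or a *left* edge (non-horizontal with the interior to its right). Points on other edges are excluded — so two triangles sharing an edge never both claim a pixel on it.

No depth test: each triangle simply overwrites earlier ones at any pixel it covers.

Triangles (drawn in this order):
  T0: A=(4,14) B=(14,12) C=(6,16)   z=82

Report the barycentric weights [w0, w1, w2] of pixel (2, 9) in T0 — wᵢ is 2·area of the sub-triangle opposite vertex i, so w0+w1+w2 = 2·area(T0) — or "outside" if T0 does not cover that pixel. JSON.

T0:
  2·area = 24
  edge (4, 14)→(14, 12): d=(10,-2) top-left  bias=+0
  edge (14, 12)→(6, 16): d=(-8,4) right/bottom  bias=-1
  edge (6, 16)→(4, 14): d=(-2,-2) top-left  bias=+0
    (0,5)@(1, 11): e=[-36,60,0] → ·  [on edge]
    (1,6)@(3, 13): e=[-12,36,0] → ·  [on edge]
    (4,6)@(9, 13): e=[0,12,12] → #  [on edge]
    (5,6)@(11, 13): e=[4,4,16] → #
    (6,6)@(13, 13): e=[8,-4,20] → ·
    (2,7)@(5, 15): e=[12,12,0] → #  [on edge]
    (3,7)@(7, 15): e=[16,4,4] → #
    (4,7)@(9, 15): e=[20,-4,8] → ·
    (5,7)@(11, 15): e=[24,-12,12] → ·
    (2,8)@(5, 17): e=[32,-4,-4] → ·
    (3,8)@(7, 17): e=[36,-12,0] → ·  [on edge]
    (4,9)@(9, 19): e=[60,-36,0] → ·  [on edge]
    (5,10)@(11, 21): e=[84,-60,0] → ·  [on edge]
  covered (4 px):
    · · · · · · · · ·
    · · · · · · · · ·
    · · · · · · · · ·
    · · · · · · · · ·
    · · · · · · · · ·
    · · · · · · · · ·
    · · · · # # · · ·
    · · # # · · · · ·
    · · · · · · · · ·
    · · · · · · · · ·
    · · · · · · · · ·

Answer: "outside"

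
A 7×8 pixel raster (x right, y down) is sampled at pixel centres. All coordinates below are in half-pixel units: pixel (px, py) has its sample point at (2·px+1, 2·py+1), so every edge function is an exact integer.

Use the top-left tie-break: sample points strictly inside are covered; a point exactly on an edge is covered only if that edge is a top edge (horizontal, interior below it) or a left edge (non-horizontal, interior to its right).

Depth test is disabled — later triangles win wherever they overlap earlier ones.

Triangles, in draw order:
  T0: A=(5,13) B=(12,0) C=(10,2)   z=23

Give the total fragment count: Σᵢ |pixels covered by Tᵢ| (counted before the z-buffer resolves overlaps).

T0:
  2·area = 12  (B↔C swapped to make it positive)
  edge (5, 13)→(10, 2): d=(5,-11) top-left  bias=+0
  edge (10, 2)→(12, 0): d=(2,-2) top-left  bias=+0
  edge (12, 0)→(5, 13): d=(-7,13) right/bottom  bias=-1
    (5,0)@(11, 1): e=[6,0,6] → █  [on edge]
    (6,0)@(13, 1): e=[28,4,-20] → ·
    (4,1)@(9, 3): e=[-6,0,18] → ·  [on edge]
    (5,1)@(11, 3): e=[16,4,-8] → ·
    (3,2)@(7, 5): e=[-18,0,30] → ·  [on edge]
    (4,2)@(9, 5): e=[4,4,4] → █
    (5,2)@(11, 5): e=[26,8,-22] → ·
    (2,3)@(5, 7): e=[-30,0,42] → ·  [on edge]
    (4,3)@(9, 7): e=[14,8,-10] → ·
    (1,4)@(3, 9): e=[-42,0,54] → ·  [on edge]
    (3,4)@(7, 9): e=[2,8,2] → █
    (4,4)@(9, 9): e=[24,12,-24] → ·
    (0,5)@(1, 11): e=[-54,0,66] → ·  [on edge]
    (2,6)@(5, 13): e=[0,12,0] → ·  [on edge]
  covered (3 px):
    · · · · · █ ·
    · · · · · · ·
    · · · · █ · ·
    · · · · · · ·
    · · · █ · · ·
    · · · · · · ·
    · · · · · · ·
    · · · · · · ·

Final: 3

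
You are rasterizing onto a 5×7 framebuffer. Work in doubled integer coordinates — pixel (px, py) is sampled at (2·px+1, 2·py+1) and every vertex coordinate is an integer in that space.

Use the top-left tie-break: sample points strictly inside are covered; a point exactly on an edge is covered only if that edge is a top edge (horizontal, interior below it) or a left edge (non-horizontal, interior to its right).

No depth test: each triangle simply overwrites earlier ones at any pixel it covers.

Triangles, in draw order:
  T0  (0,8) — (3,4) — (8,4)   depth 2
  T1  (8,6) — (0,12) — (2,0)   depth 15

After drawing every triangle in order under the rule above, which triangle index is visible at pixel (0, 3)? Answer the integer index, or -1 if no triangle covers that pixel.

T0:
  2·area = 20
  edge (0, 8)→(3, 4): d=(3,-4) top-left  bias=+0
  edge (3, 4)→(8, 4): d=(5,0) top-left  bias=+0
  edge (8, 4)→(0, 8): d=(-8,4) right/bottom  bias=-1
    (1,2)@(3, 5): e=[3,5,12] → X
    (2,2)@(5, 5): e=[11,5,4] → X
    (3,2)@(7, 5): e=[19,5,-4] → .
    (0,3)@(1, 7): e=[1,15,4] → X
    (1,3)@(3, 7): e=[9,15,-4] → .
    (2,3)@(5, 7): e=[17,15,-12] → .
    (0,4)@(1, 9): e=[7,25,-12] → .
  covered (3 px):
    . . . . .
    . . . . .
    . X X . .
    X . . . .
    . . . . .
    . . . . .
    . . . . .
T1:
  2·area = 84
  edge (8, 6)→(0, 12): d=(-8,6) right/bottom  bias=-1
  edge (0, 12)→(2, 0): d=(2,-12) top-left  bias=+0
  edge (2, 0)→(8, 6): d=(6,6) right/bottom  bias=-1
    (1,0)@(3, 1): e=[70,14,0] → .  [on edge]
    (1,1)@(3, 3): e=[54,18,12] → X
    (2,1)@(5, 3): e=[42,42,0] → .  [on edge]
    (1,2)@(3, 5): e=[38,22,24] → X
    (2,2)@(5, 5): e=[26,46,12] → X
    (3,2)@(7, 5): e=[14,70,0] → .  [on edge]
    (0,3)@(1, 7): e=[34,2,48] → X
    (3,3)@(7, 7): e=[-2,74,12] → .
    (4,3)@(9, 7): e=[-14,98,0] → .  [on edge]
    (0,4)@(1, 9): e=[18,6,60] → X
    (2,4)@(5, 9): e=[-6,54,36] → .
    (0,5)@(1, 11): e=[2,10,72] → X
  covered (9 px):
    . . . . .
    . X . . .
    . X X . .
    X X X . .
    X X . . .
    X . . . .
    . . . . .

Z-buffer (winner per pixel, '.' = empty):
  . . . . .
  . 1 . . .
  . 1 1 . .
  1 1 1 . .
  1 1 . . .
  1 . . . .
  . . . . .

Answer: 1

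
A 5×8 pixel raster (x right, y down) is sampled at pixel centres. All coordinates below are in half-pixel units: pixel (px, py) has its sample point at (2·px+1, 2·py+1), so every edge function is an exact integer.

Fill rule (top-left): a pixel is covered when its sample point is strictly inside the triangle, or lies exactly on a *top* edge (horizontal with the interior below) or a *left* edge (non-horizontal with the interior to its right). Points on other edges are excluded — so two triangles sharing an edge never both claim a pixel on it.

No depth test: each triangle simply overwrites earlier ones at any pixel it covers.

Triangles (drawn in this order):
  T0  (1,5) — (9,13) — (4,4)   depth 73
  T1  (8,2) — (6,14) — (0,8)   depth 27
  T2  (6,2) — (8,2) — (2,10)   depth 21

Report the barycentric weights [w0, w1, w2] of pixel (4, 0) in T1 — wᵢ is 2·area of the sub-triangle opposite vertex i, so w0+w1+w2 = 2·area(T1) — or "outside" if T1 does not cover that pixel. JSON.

T0:
  2·area = 32  (B↔C swapped to make it positive)
  edge (1, 5)→(4, 4): d=(3,-1) top-left  bias=+0
  edge (4, 4)→(9, 13): d=(5,9) right/bottom  bias=-1
  edge (9, 13)→(1, 5): d=(-8,-8) top-left  bias=+0
    (3,1)@(7, 3): e=[0,-32,64] → ·  [on edge]
    (0,2)@(1, 5): e=[0,32,0] → #  [on edge]
    (1,2)@(3, 5): e=[2,14,16] → #
    (2,2)@(5, 5): e=[4,-4,32] → ·
    (0,3)@(1, 7): e=[6,42,-16] → ·
    (1,3)@(3, 7): e=[8,24,0] → #  [on edge]
    (2,3)@(5, 7): e=[10,6,16] → #
    (3,3)@(7, 7): e=[12,-12,32] → ·
    (1,4)@(3, 9): e=[14,34,-16] → ·
    (2,4)@(5, 9): e=[16,16,0] → #  [on edge]
    (3,4)@(7, 9): e=[18,-2,16] → ·
    (2,5)@(5, 11): e=[22,26,-16] → ·
    (3,5)@(7, 11): e=[24,8,0] → #  [on edge]
    (4,6)@(9, 13): e=[32,0,0] → ·  [on edge]
  covered (6 px):
    · · · · ·
    · · · · ·
    # # · · ·
    · # # · ·
    · · # · ·
    · · · # ·
    · · · · ·
    · · · · ·
T1:
  2·area = 84
  edge (8, 2)→(6, 14): d=(-2,12) right/bottom  bias=-1
  edge (6, 14)→(0, 8): d=(-6,-6) top-left  bias=+0
  edge (0, 8)→(8, 2): d=(8,-6) top-left  bias=+0
    (3,1)@(7, 3): e=[10,72,2] → #
    (4,1)@(9, 3): e=[-14,84,14] → ·
    (2,2)@(5, 5): e=[30,48,6] → #
    (4,2)@(9, 5): e=[-18,72,30] → ·
    (1,3)@(3, 7): e=[50,24,10] → #
    (4,3)@(9, 7): e=[-22,60,46] → ·
    (0,4)@(1, 9): e=[70,0,14] → #  [on edge]
    (3,4)@(7, 9): e=[-2,36,50] → ·
    (0,5)@(1, 11): e=[66,-12,30] → ·
    (1,5)@(3, 11): e=[42,0,42] → #  [on edge]
    (3,5)@(7, 11): e=[-6,24,66] → ·
    (1,6)@(3, 13): e=[38,-12,58] → ·
    (2,6)@(5, 13): e=[14,0,70] → #  [on edge]
    (3,7)@(7, 15): e=[-14,0,98] → ·  [on edge]
  covered (12 px):
    · · · · ·
    · · · # ·
    · · # # ·
    · # # # ·
    # # # · ·
    · # # · ·
    · · # · ·
    · · · · ·
T2:
  2·area = 16
  edge (6, 2)→(8, 2): d=(2,0) top-left  bias=+0
  edge (8, 2)→(2, 10): d=(-6,8) right/bottom  bias=-1
  edge (2, 10)→(6, 2): d=(4,-8) top-left  bias=+0
    (3,1)@(7, 3): e=[2,2,12] → #
    (4,1)@(9, 3): e=[2,-14,28] → ·
    (2,2)@(5, 5): e=[6,6,4] → #
    (3,2)@(7, 5): e=[6,-10,20] → ·
    (2,3)@(5, 7): e=[10,-6,12] → ·
  covered (2 px):
    · · · · ·
    · · · # ·
    · · # · ·
    · · · · ·
    · · · · ·
    · · · · ·
    · · · · ·
    · · · · ·

Result: "outside"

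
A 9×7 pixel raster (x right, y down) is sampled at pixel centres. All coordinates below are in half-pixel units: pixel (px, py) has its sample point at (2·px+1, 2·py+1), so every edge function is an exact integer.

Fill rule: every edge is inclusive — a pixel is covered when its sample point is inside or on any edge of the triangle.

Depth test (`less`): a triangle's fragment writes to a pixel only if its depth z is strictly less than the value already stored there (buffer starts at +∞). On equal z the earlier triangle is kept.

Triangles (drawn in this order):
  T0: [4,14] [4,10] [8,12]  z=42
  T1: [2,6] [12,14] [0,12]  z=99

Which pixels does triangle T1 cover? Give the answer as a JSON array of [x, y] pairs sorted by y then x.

T0:
  2·area = 16
  edge (4, 14)→(4, 10): d=(0,-4) inclusive
  edge (4, 10)→(8, 12): d=(4,2) inclusive
  edge (8, 12)→(4, 14): d=(-4,2) inclusive
    (2,5)@(5, 11): e=[4,2,10] → #
    (3,5)@(7, 11): e=[12,-2,6] → ·
    (2,6)@(5, 13): e=[4,10,2] → #
    (3,6)@(7, 13): e=[12,6,-2] → ·
  covered (2 px):
    · · · · · · · · ·
    · · · · · · · · ·
    · · · · · · · · ·
    · · · · · · · · ·
    · · · · · · · · ·
    · · # · · · · · ·
    · · # · · · · · ·
T1:
  2·area = 76
  edge (2, 6)→(12, 14): d=(10,8) inclusive
  edge (12, 14)→(0, 12): d=(-12,-2) inclusive
  edge (0, 12)→(2, 6): d=(2,-6) inclusive
    (1,1)@(3, 3): e=[-38,114,0] → ·  [on edge]
    (1,3)@(3, 7): e=[2,66,8] → #
    (2,3)@(5, 7): e=[-14,70,20] → ·
    (0,4)@(1, 9): e=[38,38,0] → #  [on edge]
    (2,4)@(5, 9): e=[6,46,24] → #
    (3,4)@(7, 9): e=[-10,50,36] → ·
    (0,5)@(1, 11): e=[58,14,4] → #
    (3,5)@(7, 11): e=[10,26,40] → #
    (4,5)@(9, 11): e=[-6,30,52] → ·
    (0,6)@(1, 13): e=[78,-10,8] → ·
    (1,6)@(3, 13): e=[62,-6,20] → ·
    (2,6)@(5, 13): e=[46,-2,32] → ·
  covered (10 px):
    · · · · · · · · ·
    · · · · · · · · ·
    · · · · · · · · ·
    · # · · · · · · ·
    # # # · · · · · ·
    # # # # · · · · ·
    · · · # # · · · ·

Final: [[1,3],[0,4],[1,4],[2,4],[0,5],[1,5],[2,5],[3,5],[3,6],[4,6]]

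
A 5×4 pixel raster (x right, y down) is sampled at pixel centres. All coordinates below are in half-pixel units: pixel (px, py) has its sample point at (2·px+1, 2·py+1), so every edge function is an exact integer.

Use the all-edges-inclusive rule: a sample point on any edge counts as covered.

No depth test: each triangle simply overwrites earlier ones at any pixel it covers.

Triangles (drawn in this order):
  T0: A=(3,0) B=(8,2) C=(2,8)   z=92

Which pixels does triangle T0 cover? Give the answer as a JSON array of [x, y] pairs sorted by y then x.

T0:
  2·area = 42
  edge (3, 0)→(8, 2): d=(5,2) inclusive
  edge (8, 2)→(2, 8): d=(-6,6) inclusive
  edge (2, 8)→(3, 0): d=(1,-8) inclusive
    (1,0)@(3, 1): e=[5,36,1] → #
    (2,0)@(5, 1): e=[1,24,17] → #
    (3,0)@(7, 1): e=[-3,12,33] → ·
    (4,0)@(9, 1): e=[-7,0,49] → ·  [on edge]
    (1,1)@(3, 3): e=[15,24,3] → #
    (3,1)@(7, 3): e=[7,0,35] → #  [on edge]
    (4,1)@(9, 3): e=[3,-12,51] → ·
    (1,2)@(3, 5): e=[25,12,5] → #
    (2,2)@(5, 5): e=[21,0,21] → #  [on edge]
    (3,2)@(7, 5): e=[17,-12,37] → ·
    (1,3)@(3, 7): e=[35,0,7] → #  [on edge]
    (2,3)@(5, 7): e=[31,-12,23] → ·
  covered (8 px):
    · # # · ·
    · # # # ·
    · # # · ·
    · # · · ·

Answer: [[1,0],[2,0],[1,1],[2,1],[3,1],[1,2],[2,2],[1,3]]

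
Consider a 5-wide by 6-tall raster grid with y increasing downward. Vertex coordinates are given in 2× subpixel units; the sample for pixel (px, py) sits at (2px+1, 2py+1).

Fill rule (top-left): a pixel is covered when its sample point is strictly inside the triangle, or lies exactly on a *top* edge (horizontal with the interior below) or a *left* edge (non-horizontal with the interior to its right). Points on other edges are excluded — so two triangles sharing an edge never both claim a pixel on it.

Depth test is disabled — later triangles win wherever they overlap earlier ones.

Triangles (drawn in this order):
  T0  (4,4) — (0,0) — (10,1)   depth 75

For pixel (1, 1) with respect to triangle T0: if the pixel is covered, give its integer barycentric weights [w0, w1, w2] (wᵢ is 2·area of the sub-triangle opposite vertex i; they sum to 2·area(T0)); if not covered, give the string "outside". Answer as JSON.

T0:
  2·area = 36
  edge (4, 4)→(0, 0): d=(-4,-4) top-left  bias=+0
  edge (0, 0)→(10, 1): d=(10,1) right/bottom  bias=-1
  edge (10, 1)→(4, 4): d=(-6,3) right/bottom  bias=-1
    (0,0)@(1, 1): e=[0,9,27] → #  [on edge]
    (1,0)@(3, 1): e=[8,7,21] → #
    (2,0)@(5, 1): e=[16,5,15] → #
    (3,0)@(7, 1): e=[24,3,9] → #
    (4,0)@(9, 1): e=[32,1,3] → #
    (0,1)@(1, 3): e=[-8,29,15] → ·
    (1,1)@(3, 3): e=[0,27,9] → #  [on edge]
    (3,1)@(7, 3): e=[16,23,-3] → ·
    (4,1)@(9, 3): e=[24,21,-9] → ·
    (1,2)@(3, 5): e=[-8,47,-3] → ·
    (2,2)@(5, 5): e=[0,45,-9] → ·  [on edge]
    (3,3)@(7, 7): e=[0,63,-27] → ·  [on edge]
    (4,4)@(9, 9): e=[0,81,-45] → ·  [on edge]
  covered (7 px):
    # # # # #
    · # # · ·
    · · · · ·
    · · · · ·
    · · · · ·
    · · · · ·

Final: [27,9,0]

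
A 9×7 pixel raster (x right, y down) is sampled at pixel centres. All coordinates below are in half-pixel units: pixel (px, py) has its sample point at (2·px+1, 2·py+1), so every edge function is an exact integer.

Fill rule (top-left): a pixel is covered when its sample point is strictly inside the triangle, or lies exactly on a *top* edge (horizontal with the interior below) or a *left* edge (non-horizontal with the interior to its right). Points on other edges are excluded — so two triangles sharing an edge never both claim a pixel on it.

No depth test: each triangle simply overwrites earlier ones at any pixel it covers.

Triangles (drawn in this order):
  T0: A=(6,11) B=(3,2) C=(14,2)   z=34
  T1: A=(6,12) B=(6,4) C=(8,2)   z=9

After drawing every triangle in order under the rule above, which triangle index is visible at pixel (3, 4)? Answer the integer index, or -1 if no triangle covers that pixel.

T0:
  2·area = 99
  edge (6, 11)→(3, 2): d=(-3,-9) top-left  bias=+0
  edge (3, 2)→(14, 2): d=(11,0) top-left  bias=+0
  edge (14, 2)→(6, 11): d=(-8,9) right/bottom  bias=-1
    (2,1)@(5, 3): e=[15,11,73] → X
    (3,1)@(7, 3): e=[33,11,55] → X
    (4,1)@(9, 3): e=[51,11,37] → X
    (5,1)@(11, 3): e=[69,11,19] → X
    (6,1)@(13, 3): e=[87,11,1] → X
    (7,1)@(15, 3): e=[105,11,-17] → .
    (2,2)@(5, 5): e=[9,33,57] → X
    (6,2)@(13, 5): e=[81,33,-15] → .
    (2,3)@(5, 7): e=[3,55,41] → X
    (5,3)@(11, 7): e=[57,55,-13] → .
    (2,4)@(5, 9): e=[-3,77,25] → .
    (3,4)@(7, 9): e=[15,77,7] → X
  covered (13 px):
    . . . . . . . . .
    . . X X X X X . .
    . . X X X X . . .
    . . X X X . . . .
    . . . X . . . . .
    . . . . . . . . .
    . . . . . . . . .
T1:
  2·area = 16
  edge (6, 12)→(6, 4): d=(0,-8) top-left  bias=+0
  edge (6, 4)→(8, 2): d=(2,-2) top-left  bias=+0
  edge (8, 2)→(6, 12): d=(-2,10) right/bottom  bias=-1
    (4,0)@(9, 1): e=[24,0,-8] → .  [on edge]
    (3,1)@(7, 3): e=[8,0,8] → X  [on edge]
    (4,1)@(9, 3): e=[24,4,-12] → .
    (2,2)@(5, 5): e=[-8,0,24] → .  [on edge]
    (3,2)@(7, 5): e=[8,4,4] → X
    (4,2)@(9, 5): e=[24,8,-16] → .
    (1,3)@(3, 7): e=[-24,0,40] → .  [on edge]
    (3,3)@(7, 7): e=[8,8,0] → .  [on edge]
    (0,4)@(1, 9): e=[-40,0,56] → .  [on edge]
  covered (2 px):
    . . . . . . . . .
    . . . X . . . . .
    . . . X . . . . .
    . . . . . . . . .
    . . . . . . . . .
    . . . . . . . . .
    . . . . . . . . .

Z-buffer (winner per pixel, '.' = empty):
  . . . . . . . . .
  . . 0 1 0 0 0 . .
  . . 0 1 0 0 . . .
  . . 0 0 0 . . . .
  . . . 0 . . . . .
  . . . . . . . . .
  . . . . . . . . .

Final: 0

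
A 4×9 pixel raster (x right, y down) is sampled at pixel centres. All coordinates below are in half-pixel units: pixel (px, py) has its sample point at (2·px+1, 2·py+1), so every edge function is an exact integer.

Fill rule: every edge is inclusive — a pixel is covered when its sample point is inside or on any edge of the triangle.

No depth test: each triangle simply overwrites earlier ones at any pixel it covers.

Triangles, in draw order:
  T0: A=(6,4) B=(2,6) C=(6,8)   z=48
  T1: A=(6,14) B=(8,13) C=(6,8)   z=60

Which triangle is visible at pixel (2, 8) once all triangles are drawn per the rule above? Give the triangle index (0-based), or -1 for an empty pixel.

T0:
  2·area = 16  (B↔C swapped to make it positive)
  edge (6, 4)→(6, 8): d=(0,4) inclusive
  edge (6, 8)→(2, 6): d=(-4,-2) inclusive
  edge (2, 6)→(6, 4): d=(4,-2) inclusive
    (2,2)@(5, 5): e=[4,10,2] → █
    (3,2)@(7, 5): e=[-4,14,6] → ·
    (2,3)@(5, 7): e=[4,2,10] → █
    (3,3)@(7, 7): e=[-4,6,14] → ·
    (2,4)@(5, 9): e=[4,-6,18] → ·
  covered (2 px):
    · · · ·
    · · · ·
    · · █ ·
    · · █ ·
    · · · ·
    · · · ·
    · · · ·
    · · · ·
    · · · ·
T1:
  2·area = 12  (B↔C swapped to make it positive)
  edge (6, 14)→(6, 8): d=(0,-6) inclusive
  edge (6, 8)→(8, 13): d=(2,5) inclusive
  edge (8, 13)→(6, 14): d=(-2,1) inclusive
    (3,5)@(7, 11): e=[6,1,5] → █
    (3,6)@(7, 13): e=[6,5,1] → █
    (3,7)@(7, 15): e=[6,9,-3] → ·
  covered (2 px):
    · · · ·
    · · · ·
    · · · ·
    · · · ·
    · · · ·
    · · · █
    · · · █
    · · · ·
    · · · ·

Z-buffer (winner per pixel, '.' = empty):
  . . . .
  . . . .
  . . 0 .
  . . 0 .
  . . . .
  . . . 1
  . . . 1
  . . . .
  . . . .

Final: -1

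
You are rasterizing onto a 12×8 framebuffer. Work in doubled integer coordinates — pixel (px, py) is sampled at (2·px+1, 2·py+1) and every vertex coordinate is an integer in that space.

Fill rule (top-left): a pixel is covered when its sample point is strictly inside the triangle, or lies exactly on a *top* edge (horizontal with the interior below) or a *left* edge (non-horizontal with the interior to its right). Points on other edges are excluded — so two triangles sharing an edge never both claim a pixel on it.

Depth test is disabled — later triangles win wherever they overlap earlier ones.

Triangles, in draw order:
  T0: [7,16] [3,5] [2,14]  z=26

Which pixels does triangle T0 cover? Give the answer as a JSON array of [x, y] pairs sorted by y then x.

T0:
  2·area = 47  (B↔C swapped to make it positive)
  edge (7, 16)→(2, 14): d=(-5,-2) top-left  bias=+0
  edge (2, 14)→(3, 5): d=(1,-9) top-left  bias=+0
  edge (3, 5)→(7, 16): d=(4,11) right/bottom  bias=-1
    (1,2)@(3, 5): e=[47,0,0] → ·  [on edge]
    (1,3)@(3, 7): e=[37,2,8] → █
    (2,3)@(5, 7): e=[41,20,-14] → ·
    (1,4)@(3, 9): e=[27,4,16] → █
    (2,4)@(5, 9): e=[31,22,-6] → ·
    (1,5)@(3, 11): e=[17,6,24] → █
    (2,5)@(5, 11): e=[21,24,2] → █
    (3,5)@(7, 11): e=[25,42,-20] → ·
    (1,6)@(3, 13): e=[7,8,32] → █
    (3,6)@(7, 13): e=[15,44,-12] → ·
    (1,7)@(3, 15): e=[-3,10,40] → ·
    (2,7)@(5, 15): e=[1,28,18] → █
  covered (7 px):
    · · · · · · · · · · · ·
    · · · · · · · · · · · ·
    · · · · · · · · · · · ·
    · █ · · · · · · · · · ·
    · █ · · · · · · · · · ·
    · █ █ · · · · · · · · ·
    · █ █ · · · · · · · · ·
    · · █ · · · · · · · · ·

Result: [[1,3],[1,4],[1,5],[2,5],[1,6],[2,6],[2,7]]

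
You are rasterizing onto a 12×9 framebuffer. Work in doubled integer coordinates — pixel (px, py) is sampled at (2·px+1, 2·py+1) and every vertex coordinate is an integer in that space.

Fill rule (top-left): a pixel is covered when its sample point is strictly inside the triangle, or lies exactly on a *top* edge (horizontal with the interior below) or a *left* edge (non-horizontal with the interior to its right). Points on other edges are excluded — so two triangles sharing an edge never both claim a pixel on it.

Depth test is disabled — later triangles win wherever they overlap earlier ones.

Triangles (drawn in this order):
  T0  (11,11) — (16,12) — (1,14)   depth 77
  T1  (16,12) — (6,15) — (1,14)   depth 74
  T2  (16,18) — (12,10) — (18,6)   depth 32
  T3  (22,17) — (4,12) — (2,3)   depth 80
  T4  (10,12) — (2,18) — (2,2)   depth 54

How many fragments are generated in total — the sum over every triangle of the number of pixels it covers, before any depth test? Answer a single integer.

T0:
  2·area = 25
  edge (11, 11)→(16, 12): d=(5,1) right/bottom  bias=-1
  edge (16, 12)→(1, 14): d=(-15,2) right/bottom  bias=-1
  edge (1, 14)→(11, 11): d=(10,-3) top-left  bias=+0
    (0,4)@(1, 9): e=[0,75,-50] → ·  [on edge]
    (5,5)@(11, 11): e=[0,25,0] → ·  [on edge]
    (2,6)@(5, 13): e=[16,7,2] → █
    (3,6)@(7, 13): e=[14,3,8] → █
    (4,6)@(9, 13): e=[12,-1,14] → ·
    (10,6)@(21, 13): e=[0,-25,50] → ·  [on edge]
    (2,7)@(5, 15): e=[26,-23,22] → ·
    (3,7)@(7, 15): e=[24,-27,28] → ·
  covered (2 px):
    · · · · · · · · · · · ·
    · · · · · · · · · · · ·
    · · · · · · · · · · · ·
    · · · · · · · · · · · ·
    · · · · · · · · · · · ·
    · · · · · · · · · · · ·
    · · █ █ · · · · · · · ·
    · · · · · · · · · · · ·
    · · · · · · · · · · · ·
T1:
  2·area = 25
  edge (16, 12)→(6, 15): d=(-10,3) right/bottom  bias=-1
  edge (6, 15)→(1, 14): d=(-5,-1) top-left  bias=+0
  edge (1, 14)→(16, 12): d=(15,-2) top-left  bias=+0
    (4,6)@(9, 13): e=[11,13,1] → █
    (5,6)@(11, 13): e=[5,15,5] → █
    (6,6)@(13, 13): e=[-1,17,9] → ·
    (4,7)@(9, 15): e=[-9,3,31] → ·
    (5,7)@(11, 15): e=[-15,5,35] → ·
  covered (2 px):
    · · · · · · · · · · · ·
    · · · · · · · · · · · ·
    · · · · · · · · · · · ·
    · · · · · · · · · · · ·
    · · · · · · · · · · · ·
    · · · · · · · · · · · ·
    · · · · █ █ · · · · · ·
    · · · · · · · · · · · ·
    · · · · · · · · · · · ·
T2:
  2·area = 64
  edge (16, 18)→(12, 10): d=(-4,-8) top-left  bias=+0
  edge (12, 10)→(18, 6): d=(6,-4) top-left  bias=+0
  edge (18, 6)→(16, 18): d=(-2,12) right/bottom  bias=-1
    (8,3)@(17, 7): e=[52,2,10] → █
    (9,3)@(19, 7): e=[68,10,-14] → ·
    (7,4)@(15, 9): e=[28,6,30] → █
    (9,4)@(19, 9): e=[60,22,-18] → ·
    (6,5)@(13, 11): e=[4,10,50] → █
    (9,5)@(19, 11): e=[52,34,-22] → ·
    (6,6)@(13, 13): e=[-4,22,46] → ·
    (7,6)@(15, 13): e=[12,30,22] → █
    (8,6)@(17, 13): e=[28,38,-2] → ·
    (7,7)@(15, 15): e=[4,42,18] → █
    (8,7)@(17, 15): e=[20,50,-6] → ·
    (7,8)@(15, 17): e=[-4,54,14] → ·
  covered (8 px):
    · · · · · · · · · · · ·
    · · · · · · · · · · · ·
    · · · · · · · · · · · ·
    · · · · · · · · █ · · ·
    · · · · · · · █ █ · · ·
    · · · · · · █ █ █ · · ·
    · · · · · · · █ · · · ·
    · · · · · · · █ · · · ·
    · · · · · · · · · · · ·
T3:
  2·area = 152
  edge (22, 17)→(4, 12): d=(-18,-5) top-left  bias=+0
  edge (4, 12)→(2, 3): d=(-2,-9) top-left  bias=+0
  edge (2, 3)→(22, 17): d=(20,14) right/bottom  bias=-1
    (1,2)@(3, 5): e=[121,5,26] → █
    (2,2)@(5, 5): e=[131,23,-2] → ·
    (1,3)@(3, 7): e=[85,1,66] → █
    (2,3)@(5, 7): e=[95,19,38] → █
    (3,3)@(7, 7): e=[105,37,10] → █
    (4,3)@(9, 7): e=[115,55,-18] → ·
    (1,4)@(3, 9): e=[49,-3,106] → ·
    (2,4)@(5, 9): e=[59,15,78] → █
    (4,4)@(9, 9): e=[79,51,22] → █
    (5,4)@(11, 9): e=[89,69,-6] → ·
    (2,5)@(5, 11): e=[23,11,118] → █
    (5,5)@(11, 11): e=[53,65,34] → █
  covered (19 px):
    · · · · · · · · · · · ·
    · · · · · · · · · · · ·
    · █ · · · · · · · · · ·
    · █ █ █ · · · · · · · ·
    · · █ █ █ · · · · · · ·
    · · █ █ █ █ █ · · · · ·
    · · · · █ █ █ █ · · · ·
    · · · · · · · █ █ █ · ·
    · · · · · · · · · · · ·
T4:
  2·area = 128
  edge (10, 12)→(2, 18): d=(-8,6) right/bottom  bias=-1
  edge (2, 18)→(2, 2): d=(0,-16) top-left  bias=+0
  edge (2, 2)→(10, 12): d=(8,10) right/bottom  bias=-1
    (1,2)@(3, 5): e=[98,16,14] → █
    (2,2)@(5, 5): e=[86,48,-6] → ·
    (1,3)@(3, 7): e=[82,16,30] → █
    (2,3)@(5, 7): e=[70,48,10] → █
    (3,3)@(7, 7): e=[58,80,-10] → ·
    (1,4)@(3, 9): e=[66,16,46] → █
    (3,4)@(7, 9): e=[42,80,6] → █
    (4,4)@(9, 9): e=[30,112,-14] → ·
    (1,5)@(3, 11): e=[50,16,62] → █
    (4,5)@(9, 11): e=[14,112,2] → █
    (5,5)@(11, 11): e=[2,144,-18] → ·
    (1,6)@(3, 13): e=[34,16,78] → █
  covered (16 px):
    · · · · · · · · · · · ·
    · · · · · · · · · · · ·
    · █ · · · · · · · · · ·
    · █ █ · · · · · · · · ·
    · █ █ █ · · · · · · · ·
    · █ █ █ █ · · · · · · ·
    · █ █ █ · · · · · · · ·
    · █ █ · · · · · · · · ·
    · █ · · · · · · · · · ·

Final: 47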